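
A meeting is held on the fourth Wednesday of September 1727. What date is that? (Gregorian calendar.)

September 24, 1727

September 1, 1727 is a Monday.
The first Wednesday is therefore September 3 (2 days later).
The fourth Wednesday is 3 + 3×7 = September 24.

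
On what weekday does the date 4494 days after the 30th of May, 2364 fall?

Saturday

May 30, 2364 is a Saturday.
4494 mod 7 = 0, so 4494 days after a Saturday is Saturday + 0 = Saturday.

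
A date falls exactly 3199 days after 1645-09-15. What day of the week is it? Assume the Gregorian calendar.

Friday

Sep 15, 1645 is a Friday.
3199 mod 7 = 0, so 3199 days after a Friday is Friday + 0 = Friday.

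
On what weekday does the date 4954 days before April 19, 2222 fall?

Sunday

First find the weekday of Apr 19, 2222. Doomsday rule: the anchor day for the 2200s is Friday. For year 22: 22÷12 = 1 r 10, and 10÷4 = 2, so 1+10+2 = 13.
Friday + 13 ≡ Thursday — that's 2222's doomsday.
In April the doomsday date is Apr 4.
Apr 19 is 15 days after Apr 4; 15 mod 7 = 1, so Thursday + 1 = Friday.
4954 mod 7 = 5, so 4954 days before a Friday is Friday − 5 = Sunday.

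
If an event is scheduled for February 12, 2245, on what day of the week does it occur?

Wednesday

Doomsday rule: the anchor day for the 2200s is Friday. For year 45: 45÷12 = 3 r 9, and 9÷4 = 2, so 3+9+2 = 14.
Friday + 14 ≡ Friday — that's 2245's doomsday.
In February the doomsday date is Feb 28 (2245 is not a leap year).
Feb 12 is 16 days before Feb 28; 16 mod 7 = 2, so Friday − 2 = Wednesday.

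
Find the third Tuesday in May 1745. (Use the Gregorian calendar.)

May 1, 1745 is a Saturday.
The first Tuesday is therefore May 4 (3 days later).
The third Tuesday is 4 + 2×7 = May 18.

May 18, 1745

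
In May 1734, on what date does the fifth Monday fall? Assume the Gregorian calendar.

May 1, 1734 is a Saturday.
The first Monday is therefore May 3 (2 days later).
The fifth Monday is 3 + 4×7 = May 31.

May 31, 1734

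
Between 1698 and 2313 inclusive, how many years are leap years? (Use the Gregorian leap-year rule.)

Multiples of 4 in [1698,2313]: 154.
Of those, multiples of 100: 7 (not leap unless ÷400).
Multiples of 400: 1.
Leap years = 154 − 7 + 1 = 148.

148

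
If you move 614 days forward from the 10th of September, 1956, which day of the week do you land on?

Saturday

Sep 10, 1956 is a Monday.
614 mod 7 = 5, so 614 days after a Monday is Monday + 5 = Saturday.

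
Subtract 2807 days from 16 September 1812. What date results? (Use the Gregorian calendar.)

−366 (one year; includes Feb 29, 1812) → Sep 16, 1811 (2441 left).
−365 (one year) → Sep 16, 1810 (2076 left).
−365 (one year) → Sep 16, 1809 (1711 left).
−365 (one year) → Sep 16, 1808 (1346 left).
−366 (one year; includes Feb 29, 1808) → Sep 16, 1807 (980 left).
−365 (one year) → Sep 16, 1806 (615 left).
−365 (one year) → Sep 16, 1805 (250 left).
−16 → Aug 31, 1805 (end of Aug, 31 days; 234 left).
−31 → Jul 31, 1805 (end of Jul, 31 days; 203 left).
−31 → Jun 30, 1805 (end of Jun, 30 days; 172 left).
−30 → May 31, 1805 (end of May, 31 days; 142 left).
−31 → Apr 30, 1805 (end of Apr, 30 days; 111 left).
−30 → Mar 31, 1805 (end of Mar, 31 days; 81 left).
−31 → Feb 28, 1805 (end of Feb, 28 days; 50 left).
−28 → Jan 31, 1805 (end of Jan, 31 days; 22 left).
−22 → Jan 9, 1805.

January 9, 1805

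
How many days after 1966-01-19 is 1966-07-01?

163

Jan 19, 1966 → Feb 19, 1966: 31 days (January has 31).
Feb 19, 1966 → Mar 19, 1966: 28 days (February has 28).
Mar 19, 1966 → Apr 19, 1966: 31 days (March has 31).
Apr 19, 1966 → May 19, 1966: 30 days (April has 30).
May 19, 1966 → Jun 19, 1966: 31 days (May has 31).
Jun 19, 1966 → Jul 1, 1966: 12 days.
Total: 163 days.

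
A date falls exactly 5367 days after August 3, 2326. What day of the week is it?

Sunday

First find the weekday of Aug 3, 2326. Doomsday rule: the anchor day for the 2300s is Wednesday. For year 26: 26÷12 = 2 r 2, and 2÷4 = 0, so 2+2+0 = 4.
Wednesday + 4 ≡ Sunday — that's 2326's doomsday.
In August the doomsday date is Aug 8.
Aug 3 is 5 days before Aug 8; 5 mod 7 = 5, so Sunday − 5 = Tuesday.
5367 mod 7 = 5, so 5367 days after a Tuesday is Tuesday + 5 = Sunday.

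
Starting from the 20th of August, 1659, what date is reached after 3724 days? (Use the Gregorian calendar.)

October 30, 1669

+366 (one year; includes Feb 29, 1660) → Aug 20, 1660 (3358 left).
+365 (one year) → Aug 20, 1661 (2993 left).
+365 (one year) → Aug 20, 1662 (2628 left).
+365 (one year) → Aug 20, 1663 (2263 left).
+366 (one year; includes Feb 29, 1664) → Aug 20, 1664 (1897 left).
+365 (one year) → Aug 20, 1665 (1532 left).
+365 (one year) → Aug 20, 1666 (1167 left).
+365 (one year) → Aug 20, 1667 (802 left).
+366 (one year; includes Feb 29, 1668) → Aug 20, 1668 (436 left).
+365 (one year) → Aug 20, 1669 (71 left).
Aug has 31 days: +12 → Sep 1, 1669 (59 left).
Sep has 30 days: +30 → Oct 1, 1669 (29 left).
+29 → Oct 30, 1669.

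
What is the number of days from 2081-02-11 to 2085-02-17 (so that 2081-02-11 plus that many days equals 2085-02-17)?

1467

Feb 11, 2081 → Feb 11, 2082: 365 days.
Feb 11, 2082 → Feb 11, 2083: 365 days.
Feb 11, 2083 → Feb 11, 2084: 365 days.
Feb 11, 2084 → Mar 11, 2084: 29 days (February has 29).
Mar 11, 2084 → Apr 11, 2084: 31 days (March has 31).
Apr 11, 2084 → May 11, 2084: 30 days (April has 30).
May 11, 2084 → Jun 11, 2084: 31 days (May has 31).
Jun 11, 2084 → Jul 11, 2084: 30 days (June has 30).
Jul 11, 2084 → Aug 11, 2084: 31 days (July has 31).
Aug 11, 2084 → Sep 11, 2084: 31 days (August has 31).
Sep 11, 2084 → Oct 11, 2084: 30 days (September has 30).
Oct 11, 2084 → Nov 11, 2084: 31 days (October has 31).
Nov 11, 2084 → Dec 11, 2084: 30 days (November has 30).
Dec 11, 2084 → Jan 11, 2085: 31 days (December has 31).
Jan 11, 2085 → Feb 11, 2085: 31 days (January has 31).
Feb 11, 2085 → Feb 17, 2085: 6 days.
Total: 1467 days.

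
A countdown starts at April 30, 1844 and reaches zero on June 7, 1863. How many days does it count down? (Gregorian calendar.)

Apr 30, 1844 → Apr 30, 1845: 365 days.
Apr 30, 1845 → Apr 30, 1846: 365 days.
Apr 30, 1846 → Apr 30, 1847: 365 days.
Apr 30, 1847 → Apr 30, 1848: 366 days (Feb 29, 1848 is in that span).
Apr 30, 1848 → Apr 30, 1849: 365 days.
Apr 30, 1849 → Apr 30, 1850: 365 days.
Apr 30, 1850 → Apr 30, 1851: 365 days.
Apr 30, 1851 → Apr 30, 1852: 366 days (Feb 29, 1852 is in that span).
Apr 30, 1852 → Apr 30, 1853: 365 days.
Apr 30, 1853 → Apr 30, 1854: 365 days.
Apr 30, 1854 → Apr 30, 1855: 365 days.
Apr 30, 1855 → Apr 30, 1856: 366 days (Feb 29, 1856 is in that span).
Apr 30, 1856 → Apr 30, 1857: 365 days.
Apr 30, 1857 → Apr 30, 1858: 365 days.
Apr 30, 1858 → Apr 30, 1859: 365 days.
Apr 30, 1859 → Apr 30, 1860: 366 days (Feb 29, 1860 is in that span).
Apr 30, 1860 → Apr 30, 1861: 365 days.
Apr 30, 1861 → Apr 30, 1862: 365 days.
Apr 30, 1862 → Apr 30, 1863: 365 days.
Apr 30, 1863 → May 30, 1863: 30 days (April has 30).
May 30, 1863 → Jun 7, 1863: 8 days.
Total: 6977 days.

6977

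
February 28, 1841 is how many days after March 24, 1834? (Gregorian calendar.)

2533

Mar 24, 1834 → Mar 24, 1835: 365 days.
Mar 24, 1835 → Mar 24, 1836: 366 days (Feb 29, 1836 is in that span).
Mar 24, 1836 → Mar 24, 1837: 365 days.
Mar 24, 1837 → Mar 24, 1838: 365 days.
Mar 24, 1838 → Mar 24, 1839: 365 days.
Mar 24, 1839 → Mar 24, 1840: 366 days (Feb 29, 1840 is in that span).
Mar 24, 1840 → Apr 24, 1840: 31 days (March has 31).
Apr 24, 1840 → May 24, 1840: 30 days (April has 30).
May 24, 1840 → Jun 24, 1840: 31 days (May has 31).
Jun 24, 1840 → Jul 24, 1840: 30 days (June has 30).
Jul 24, 1840 → Aug 24, 1840: 31 days (July has 31).
Aug 24, 1840 → Sep 24, 1840: 31 days (August has 31).
Sep 24, 1840 → Oct 24, 1840: 30 days (September has 30).
Oct 24, 1840 → Nov 24, 1840: 31 days (October has 31).
Nov 24, 1840 → Dec 24, 1840: 30 days (November has 30).
Dec 24, 1840 → Jan 24, 1841: 31 days (December has 31).
Jan 24, 1841 → Feb 24, 1841: 31 days (January has 31).
Feb 24, 1841 → Feb 28, 1841: 4 days.
Total: 2533 days.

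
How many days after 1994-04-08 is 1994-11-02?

208

Apr 8, 1994 → May 8, 1994: 30 days (April has 30).
May 8, 1994 → Jun 8, 1994: 31 days (May has 31).
Jun 8, 1994 → Jul 8, 1994: 30 days (June has 30).
Jul 8, 1994 → Aug 8, 1994: 31 days (July has 31).
Aug 8, 1994 → Sep 8, 1994: 31 days (August has 31).
Sep 8, 1994 → Oct 8, 1994: 30 days (September has 30).
Oct 8, 1994 → Nov 2, 1994: 25 days.
Total: 208 days.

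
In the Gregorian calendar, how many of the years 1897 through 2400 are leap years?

122

Multiples of 4 in [1897,2400]: 126.
Of those, multiples of 100: 6 (not leap unless ÷400).
Multiples of 400: 2.
Leap years = 126 − 6 + 2 = 122.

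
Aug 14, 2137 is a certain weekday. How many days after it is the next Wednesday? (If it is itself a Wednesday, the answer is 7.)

Aug 14, 2137 is a Wednesday.
From Wednesday to the next Wednesday is 7 days.

7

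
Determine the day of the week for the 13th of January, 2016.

Wednesday

Doomsday rule: the anchor day for the 2000s is Tuesday. For year 16: 16÷12 = 1 r 4, and 4÷4 = 1, so 1+4+1 = 6.
Tuesday + 6 ≡ Monday — that's 2016's doomsday.
In January the doomsday date is Jan 4 (2016 is a leap year (divisible by 4)).
Jan 13 is 9 days after Jan 4; 9 mod 7 = 2, so Monday + 2 = Wednesday.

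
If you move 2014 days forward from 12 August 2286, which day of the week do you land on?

First find the weekday of Aug 12, 2286. Doomsday rule: the anchor day for the 2200s is Friday. For year 86: 86÷12 = 7 r 2, and 2÷4 = 0, so 7+2+0 = 9.
Friday + 9 ≡ Sunday — that's 2286's doomsday.
In August the doomsday date is Aug 8.
Aug 12 is 4 days after Aug 8; 4 mod 7 = 4, so Sunday + 4 = Thursday.
2014 mod 7 = 5, so 2014 days after a Thursday is Thursday + 5 = Tuesday.

Tuesday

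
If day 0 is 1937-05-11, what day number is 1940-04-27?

May 11, 1937 → May 11, 1938: 365 days.
May 11, 1938 → May 11, 1939: 365 days.
May 11, 1939 → Jun 11, 1939: 31 days (May has 31).
Jun 11, 1939 → Jul 11, 1939: 30 days (June has 30).
Jul 11, 1939 → Aug 11, 1939: 31 days (July has 31).
Aug 11, 1939 → Sep 11, 1939: 31 days (August has 31).
Sep 11, 1939 → Oct 11, 1939: 30 days (September has 30).
Oct 11, 1939 → Nov 11, 1939: 31 days (October has 31).
Nov 11, 1939 → Dec 11, 1939: 30 days (November has 30).
Dec 11, 1939 → Jan 11, 1940: 31 days (December has 31).
Jan 11, 1940 → Feb 11, 1940: 31 days (January has 31).
Feb 11, 1940 → Mar 11, 1940: 29 days (February has 29).
Mar 11, 1940 → Apr 11, 1940: 31 days (March has 31).
Apr 11, 1940 → Apr 27, 1940: 16 days.
Total: 1082 days.

1082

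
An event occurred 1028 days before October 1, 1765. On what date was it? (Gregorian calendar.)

−365 (one year) → Oct 1, 1764 (663 left).
−366 (one year; includes Feb 29, 1764) → Oct 1, 1763 (297 left).
−1 → Sep 30, 1763 (end of Sep, 30 days; 296 left).
−30 → Aug 31, 1763 (end of Aug, 31 days; 266 left).
−31 → Jul 31, 1763 (end of Jul, 31 days; 235 left).
−31 → Jun 30, 1763 (end of Jun, 30 days; 204 left).
−30 → May 31, 1763 (end of May, 31 days; 174 left).
−31 → Apr 30, 1763 (end of Apr, 30 days; 143 left).
−30 → Mar 31, 1763 (end of Mar, 31 days; 113 left).
−31 → Feb 28, 1763 (end of Feb, 28 days; 82 left).
−28 → Jan 31, 1763 (end of Jan, 31 days; 54 left).
−31 → Dec 31, 1762 (end of Dec, 31 days; 23 left).
−23 → Dec 8, 1762.

December 8, 1762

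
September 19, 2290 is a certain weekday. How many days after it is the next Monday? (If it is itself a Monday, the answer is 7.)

Sep 19, 2290 is a Friday.
From Friday to the next Monday is 3 days.

3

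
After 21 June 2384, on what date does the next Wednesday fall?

June 27, 2384

Jun 21, 2384 is a Thursday.
From Thursday to the next Wednesday is 6 days.
Jun 21, 2384 + 6 = Jun 27, 2384.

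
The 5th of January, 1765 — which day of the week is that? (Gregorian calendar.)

Saturday

Doomsday rule: the anchor day for the 1700s is Sunday. For year 65: 65÷12 = 5 r 5, and 5÷4 = 1, so 5+5+1 = 11.
Sunday + 11 ≡ Thursday — that's 1765's doomsday.
In January the doomsday date is Jan 3 (1765 is not a leap year).
Jan 5 is 2 days after Jan 3; 2 mod 7 = 2, so Thursday + 2 = Saturday.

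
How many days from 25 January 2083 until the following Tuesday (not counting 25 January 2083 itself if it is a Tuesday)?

Jan 25, 2083 is a Monday.
From Monday to the next Tuesday is 1 day.

1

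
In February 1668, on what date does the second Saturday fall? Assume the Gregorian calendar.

February 11, 1668

February 1, 1668 is a Wednesday.
The first Saturday is therefore February 4 (3 days later).
The second Saturday is 4 + 1×7 = February 11.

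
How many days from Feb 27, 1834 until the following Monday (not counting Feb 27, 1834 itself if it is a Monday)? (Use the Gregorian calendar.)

Feb 27, 1834 is a Thursday.
From Thursday to the next Monday is 4 days.

4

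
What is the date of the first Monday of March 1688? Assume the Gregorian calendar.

March 1, 1688

March 1, 1688 is a Monday.
The first Monday is therefore March 1 (same day).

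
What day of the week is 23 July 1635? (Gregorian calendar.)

Monday

Doomsday rule: the anchor day for the 1600s is Tuesday. For year 35: 35÷12 = 2 r 11, and 11÷4 = 2, so 2+11+2 = 15.
Tuesday + 15 ≡ Wednesday — that's 1635's doomsday.
In July the doomsday date is Jul 11.
Jul 23 is 12 days after Jul 11; 12 mod 7 = 5, so Wednesday + 5 = Monday.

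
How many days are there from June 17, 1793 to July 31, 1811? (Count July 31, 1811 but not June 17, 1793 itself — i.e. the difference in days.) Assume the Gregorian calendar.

6617

Jun 17, 1793 → Jun 17, 1794: 365 days.
Jun 17, 1794 → Jun 17, 1795: 365 days.
Jun 17, 1795 → Jun 17, 1796: 366 days (Feb 29, 1796 is in that span).
Jun 17, 1796 → Jun 17, 1797: 365 days.
Jun 17, 1797 → Jun 17, 1798: 365 days.
Jun 17, 1798 → Jun 17, 1799: 365 days.
Jun 17, 1799 → Jun 17, 1800: 365 days.
Jun 17, 1800 → Jun 17, 1801: 365 days.
Jun 17, 1801 → Jun 17, 1802: 365 days.
Jun 17, 1802 → Jun 17, 1803: 365 days.
Jun 17, 1803 → Jun 17, 1804: 366 days (Feb 29, 1804 is in that span).
Jun 17, 1804 → Jun 17, 1805: 365 days.
Jun 17, 1805 → Jun 17, 1806: 365 days.
Jun 17, 1806 → Jun 17, 1807: 365 days.
Jun 17, 1807 → Jun 17, 1808: 366 days (Feb 29, 1808 is in that span).
Jun 17, 1808 → Jun 17, 1809: 365 days.
Jun 17, 1809 → Jun 17, 1810: 365 days.
Jun 17, 1810 → Jun 17, 1811: 365 days.
Jun 17, 1811 → Jul 17, 1811: 30 days (June has 30).
Jul 17, 1811 → Jul 31, 1811: 14 days.
Total: 6617 days.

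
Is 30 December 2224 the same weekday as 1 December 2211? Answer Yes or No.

From Dec 1, 2211 to Dec 30, 2224 is 4778 days.
4778 mod 7 = 4, so they are different weekdays.
(Dec 1, 2211 is a Sunday; Dec 30, 2224 is a Thursday.)

No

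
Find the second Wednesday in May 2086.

May 8, 2086

May 1, 2086 is a Wednesday.
The first Wednesday is therefore May 1 (same day).
The second Wednesday is 1 + 1×7 = May 8.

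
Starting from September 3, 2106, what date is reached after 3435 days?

+365 (one year) → Sep 3, 2107 (3070 left).
+366 (one year; includes Feb 29, 2108) → Sep 3, 2108 (2704 left).
+365 (one year) → Sep 3, 2109 (2339 left).
+365 (one year) → Sep 3, 2110 (1974 left).
+365 (one year) → Sep 3, 2111 (1609 left).
+366 (one year; includes Feb 29, 2112) → Sep 3, 2112 (1243 left).
+365 (one year) → Sep 3, 2113 (878 left).
+365 (one year) → Sep 3, 2114 (513 left).
+365 (one year) → Sep 3, 2115 (148 left).
Sep has 30 days: +28 → Oct 1, 2115 (120 left).
Oct has 31 days: +31 → Nov 1, 2115 (89 left).
Nov has 30 days: +30 → Dec 1, 2115 (59 left).
Dec has 31 days: +31 → Jan 1, 2116 (28 left).
+28 → Jan 29, 2116.

January 29, 2116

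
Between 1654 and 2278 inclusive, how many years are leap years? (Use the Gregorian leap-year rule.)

151

Multiples of 4 in [1654,2278]: 156.
Of those, multiples of 100: 6 (not leap unless ÷400).
Multiples of 400: 1.
Leap years = 156 − 6 + 1 = 151.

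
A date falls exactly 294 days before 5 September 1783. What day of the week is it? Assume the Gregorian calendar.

First find the weekday of Sep 5, 1783. Doomsday rule: the anchor day for the 1700s is Sunday. For year 83: 83÷12 = 6 r 11, and 11÷4 = 2, so 6+11+2 = 19.
Sunday + 19 ≡ Friday — that's 1783's doomsday.
In September the doomsday date is Sep 5.
Sep 5 is the doomsday itself: Friday.
294 mod 7 = 0, so 294 days before a Friday is Friday − 0 = Friday.

Friday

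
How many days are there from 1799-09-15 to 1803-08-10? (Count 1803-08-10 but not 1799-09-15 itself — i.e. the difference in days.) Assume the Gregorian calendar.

Sep 15, 1799 → Sep 15, 1800: 365 days.
Sep 15, 1800 → Sep 15, 1801: 365 days.
Sep 15, 1801 → Sep 15, 1802: 365 days.
Sep 15, 1802 → Oct 15, 1802: 30 days (September has 30).
Oct 15, 1802 → Nov 15, 1802: 31 days (October has 31).
Nov 15, 1802 → Dec 15, 1802: 30 days (November has 30).
Dec 15, 1802 → Jan 15, 1803: 31 days (December has 31).
Jan 15, 1803 → Feb 15, 1803: 31 days (January has 31).
Feb 15, 1803 → Mar 15, 1803: 28 days (February has 28).
Mar 15, 1803 → Apr 15, 1803: 31 days (March has 31).
Apr 15, 1803 → May 15, 1803: 30 days (April has 30).
May 15, 1803 → Jun 15, 1803: 31 days (May has 31).
Jun 15, 1803 → Jul 15, 1803: 30 days (June has 30).
Jul 15, 1803 → Aug 10, 1803: 26 days.
Total: 1424 days.

1424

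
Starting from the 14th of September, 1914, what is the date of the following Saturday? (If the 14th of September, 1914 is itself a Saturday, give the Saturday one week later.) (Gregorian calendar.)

September 19, 1914

Sep 14, 1914 is a Monday.
From Monday to the next Saturday is 5 days.
Sep 14, 1914 + 5 = Sep 19, 1914.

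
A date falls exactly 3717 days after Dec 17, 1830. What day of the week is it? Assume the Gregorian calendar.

First find the weekday of Dec 17, 1830. Doomsday rule: the anchor day for the 1800s is Friday. For year 30: 30÷12 = 2 r 6, and 6÷4 = 1, so 2+6+1 = 9.
Friday + 9 ≡ Sunday — that's 1830's doomsday.
In December the doomsday date is Dec 12.
Dec 17 is 5 days after Dec 12; 5 mod 7 = 5, so Sunday + 5 = Friday.
3717 mod 7 = 0, so 3717 days after a Friday is Friday + 0 = Friday.

Friday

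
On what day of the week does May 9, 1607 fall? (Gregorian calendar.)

Wednesday

Doomsday rule: the anchor day for the 1600s is Tuesday. For year 07: 7÷12 = 0 r 7, and 7÷4 = 1, so 0+7+1 = 8.
Tuesday + 8 ≡ Wednesday — that's 1607's doomsday.
In May the doomsday date is May 9.
May 9 is the doomsday itself: Wednesday.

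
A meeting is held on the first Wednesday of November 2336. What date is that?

November 1, 2336 is a Sunday.
The first Wednesday is therefore November 4 (3 days later).

November 4, 2336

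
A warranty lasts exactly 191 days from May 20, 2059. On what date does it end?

November 27, 2059

May has 31 days: +12 → Jun 1, 2059 (179 left).
Jun has 30 days: +30 → Jul 1, 2059 (149 left).
Jul has 31 days: +31 → Aug 1, 2059 (118 left).
Aug has 31 days: +31 → Sep 1, 2059 (87 left).
Sep has 30 days: +30 → Oct 1, 2059 (57 left).
Oct has 31 days: +31 → Nov 1, 2059 (26 left).
+26 → Nov 27, 2059.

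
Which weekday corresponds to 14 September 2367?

Thursday

Doomsday rule: the anchor day for the 2300s is Wednesday. For year 67: 67÷12 = 5 r 7, and 7÷4 = 1, so 5+7+1 = 13.
Wednesday + 13 ≡ Tuesday — that's 2367's doomsday.
In September the doomsday date is Sep 5.
Sep 14 is 9 days after Sep 5; 9 mod 7 = 2, so Tuesday + 2 = Thursday.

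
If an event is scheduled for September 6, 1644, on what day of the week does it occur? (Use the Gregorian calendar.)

Doomsday rule: the anchor day for the 1600s is Tuesday. For year 44: 44÷12 = 3 r 8, and 8÷4 = 2, so 3+8+2 = 13.
Tuesday + 13 ≡ Monday — that's 1644's doomsday.
In September the doomsday date is Sep 5.
Sep 6 is 1 day after Sep 5; 1 mod 7 = 1, so Monday + 1 = Tuesday.

Tuesday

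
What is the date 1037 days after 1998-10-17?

+365 (one year) → Oct 17, 1999 (672 left).
+366 (one year; includes Feb 29, 2000) → Oct 17, 2000 (306 left).
Oct has 31 days: +15 → Nov 1, 2000 (291 left).
Nov has 30 days: +30 → Dec 1, 2000 (261 left).
Dec has 31 days: +31 → Jan 1, 2001 (230 left).
Jan has 31 days: +31 → Feb 1, 2001 (199 left).
Feb has 28 days: +28 → Mar 1, 2001 (171 left).
Mar has 31 days: +31 → Apr 1, 2001 (140 left).
Apr has 30 days: +30 → May 1, 2001 (110 left).
May has 31 days: +31 → Jun 1, 2001 (79 left).
Jun has 30 days: +30 → Jul 1, 2001 (49 left).
Jul has 31 days: +31 → Aug 1, 2001 (18 left).
+18 → Aug 19, 2001.

August 19, 2001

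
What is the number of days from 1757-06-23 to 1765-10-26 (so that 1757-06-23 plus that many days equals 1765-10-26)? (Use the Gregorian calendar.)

3047

Jun 23, 1757 → Jun 23, 1758: 365 days.
Jun 23, 1758 → Jun 23, 1759: 365 days.
Jun 23, 1759 → Jun 23, 1760: 366 days (Feb 29, 1760 is in that span).
Jun 23, 1760 → Jun 23, 1761: 365 days.
Jun 23, 1761 → Jun 23, 1762: 365 days.
Jun 23, 1762 → Jun 23, 1763: 365 days.
Jun 23, 1763 → Jun 23, 1764: 366 days (Feb 29, 1764 is in that span).
Jun 23, 1764 → Jun 23, 1765: 365 days.
Jun 23, 1765 → Jul 23, 1765: 30 days (June has 30).
Jul 23, 1765 → Aug 23, 1765: 31 days (July has 31).
Aug 23, 1765 → Sep 23, 1765: 31 days (August has 31).
Sep 23, 1765 → Oct 23, 1765: 30 days (September has 30).
Oct 23, 1765 → Oct 26, 1765: 3 days.
Total: 3047 days.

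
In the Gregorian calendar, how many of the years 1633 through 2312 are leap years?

Multiples of 4 in [1633,2312]: 170.
Of those, multiples of 100: 7 (not leap unless ÷400).
Multiples of 400: 1.
Leap years = 170 − 7 + 1 = 164.

164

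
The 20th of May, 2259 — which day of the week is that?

Friday

Doomsday rule: the anchor day for the 2200s is Friday. For year 59: 59÷12 = 4 r 11, and 11÷4 = 2, so 4+11+2 = 17.
Friday + 17 ≡ Monday — that's 2259's doomsday.
In May the doomsday date is May 9.
May 20 is 11 days after May 9; 11 mod 7 = 4, so Monday + 4 = Friday.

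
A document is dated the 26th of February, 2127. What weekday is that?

Doomsday rule: the anchor day for the 2100s is Sunday. For year 27: 27÷12 = 2 r 3, and 3÷4 = 0, so 2+3+0 = 5.
Sunday + 5 ≡ Friday — that's 2127's doomsday.
In February the doomsday date is Feb 28 (2127 is not a leap year).
Feb 26 is 2 days before Feb 28; 2 mod 7 = 2, so Friday − 2 = Wednesday.

Wednesday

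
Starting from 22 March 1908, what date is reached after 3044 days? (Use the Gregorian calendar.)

July 22, 1916

+365 (one year) → Mar 22, 1909 (2679 left).
+365 (one year) → Mar 22, 1910 (2314 left).
+365 (one year) → Mar 22, 1911 (1949 left).
+366 (one year; includes Feb 29, 1912) → Mar 22, 1912 (1583 left).
+365 (one year) → Mar 22, 1913 (1218 left).
+365 (one year) → Mar 22, 1914 (853 left).
+365 (one year) → Mar 22, 1915 (488 left).
+366 (one year; includes Feb 29, 1916) → Mar 22, 1916 (122 left).
Mar has 31 days: +10 → Apr 1, 1916 (112 left).
Apr has 30 days: +30 → May 1, 1916 (82 left).
May has 31 days: +31 → Jun 1, 1916 (51 left).
Jun has 30 days: +30 → Jul 1, 1916 (21 left).
+21 → Jul 22, 1916.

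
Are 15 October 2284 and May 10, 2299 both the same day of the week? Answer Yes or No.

Yes

From Oct 15, 2284 to May 10, 2299 is 5320 days.
5320 mod 7 = 0, so they are the same weekday.
(Oct 15, 2284 is a Wednesday; May 10, 2299 is a Wednesday.)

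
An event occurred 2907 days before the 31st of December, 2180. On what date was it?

−366 (one year; includes Feb 29, 2180) → Dec 31, 2179 (2541 left).
−365 (one year) → Dec 31, 2178 (2176 left).
−365 (one year) → Dec 31, 2177 (1811 left).
−365 (one year) → Dec 31, 2176 (1446 left).
−366 (one year; includes Feb 29, 2176) → Dec 31, 2175 (1080 left).
−365 (one year) → Dec 31, 2174 (715 left).
−365 (one year) → Dec 31, 2173 (350 left).
−31 → Nov 30, 2173 (end of Nov, 30 days; 319 left).
−30 → Oct 31, 2173 (end of Oct, 31 days; 289 left).
−31 → Sep 30, 2173 (end of Sep, 30 days; 258 left).
−30 → Aug 31, 2173 (end of Aug, 31 days; 228 left).
−31 → Jul 31, 2173 (end of Jul, 31 days; 197 left).
−31 → Jun 30, 2173 (end of Jun, 30 days; 166 left).
−30 → May 31, 2173 (end of May, 31 days; 136 left).
−31 → Apr 30, 2173 (end of Apr, 30 days; 105 left).
−30 → Mar 31, 2173 (end of Mar, 31 days; 75 left).
−31 → Feb 28, 2173 (end of Feb, 28 days; 44 left).
−28 → Jan 31, 2173 (end of Jan, 31 days; 16 left).
−16 → Jan 15, 2173.

January 15, 2173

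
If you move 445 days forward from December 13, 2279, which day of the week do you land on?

Wednesday

First find the weekday of Dec 13, 2279. Doomsday rule: the anchor day for the 2200s is Friday. For year 79: 79÷12 = 6 r 7, and 7÷4 = 1, so 6+7+1 = 14.
Friday + 14 ≡ Friday — that's 2279's doomsday.
In December the doomsday date is Dec 12.
Dec 13 is 1 day after Dec 12; 1 mod 7 = 1, so Friday + 1 = Saturday.
445 mod 7 = 4, so 445 days after a Saturday is Saturday + 4 = Wednesday.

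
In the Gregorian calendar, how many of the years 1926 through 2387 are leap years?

112

Multiples of 4 in [1926,2387]: 115.
Of those, multiples of 100: 4 (not leap unless ÷400).
Multiples of 400: 1.
Leap years = 115 − 4 + 1 = 112.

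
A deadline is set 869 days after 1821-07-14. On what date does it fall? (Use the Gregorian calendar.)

+365 (one year) → Jul 14, 1822 (504 left).
+365 (one year) → Jul 14, 1823 (139 left).
Jul has 31 days: +18 → Aug 1, 1823 (121 left).
Aug has 31 days: +31 → Sep 1, 1823 (90 left).
Sep has 30 days: +30 → Oct 1, 1823 (60 left).
Oct has 31 days: +31 → Nov 1, 1823 (29 left).
+29 → Nov 30, 1823.

November 30, 1823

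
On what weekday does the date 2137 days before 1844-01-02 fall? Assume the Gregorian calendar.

Sunday

Jan 2, 1844 is a Tuesday.
2137 mod 7 = 2, so 2137 days before a Tuesday is Tuesday − 2 = Sunday.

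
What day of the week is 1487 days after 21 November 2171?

Sunday

First find the weekday of Nov 21, 2171. Doomsday rule: the anchor day for the 2100s is Sunday. For year 71: 71÷12 = 5 r 11, and 11÷4 = 2, so 5+11+2 = 18.
Sunday + 18 ≡ Thursday — that's 2171's doomsday.
In November the doomsday date is Nov 7.
Nov 21 is 14 days after Nov 7; 14 mod 7 = 0, so Thursday + 0 = Thursday.
1487 mod 7 = 3, so 1487 days after a Thursday is Thursday + 3 = Sunday.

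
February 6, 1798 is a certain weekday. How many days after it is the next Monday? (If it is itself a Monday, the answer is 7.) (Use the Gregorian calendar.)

6

Feb 6, 1798 is a Tuesday.
From Tuesday to the next Monday is 6 days.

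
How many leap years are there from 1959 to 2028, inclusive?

Multiples of 4 in [1959,2028]: 18.
Of those, multiples of 100: 1 (not leap unless ÷400).
Multiples of 400: 1.
Leap years = 18 − 1 + 1 = 18.

18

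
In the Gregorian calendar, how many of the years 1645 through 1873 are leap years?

55

Multiples of 4 in [1645,1873]: 57.
Of those, multiples of 100: 2 (not leap unless ÷400).
Multiples of 400: 0.
Leap years = 57 − 2 + 0 = 55.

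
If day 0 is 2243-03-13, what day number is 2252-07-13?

3410

Mar 13, 2243 → Mar 13, 2244: 366 days (Feb 29, 2244 is in that span).
Mar 13, 2244 → Mar 13, 2245: 365 days.
Mar 13, 2245 → Mar 13, 2246: 365 days.
Mar 13, 2246 → Mar 13, 2247: 365 days.
Mar 13, 2247 → Mar 13, 2248: 366 days (Feb 29, 2248 is in that span).
Mar 13, 2248 → Mar 13, 2249: 365 days.
Mar 13, 2249 → Mar 13, 2250: 365 days.
Mar 13, 2250 → Mar 13, 2251: 365 days.
Mar 13, 2251 → Mar 13, 2252: 366 days (Feb 29, 2252 is in that span).
Mar 13, 2252 → Apr 13, 2252: 31 days (March has 31).
Apr 13, 2252 → May 13, 2252: 30 days (April has 30).
May 13, 2252 → Jun 13, 2252: 31 days (May has 31).
Jun 13, 2252 → Jul 13, 2252: 30 days.
Total: 3410 days.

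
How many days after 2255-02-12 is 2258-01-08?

Feb 12, 2255 → Feb 12, 2256: 365 days.
Feb 12, 2256 → Feb 12, 2257: 366 days (Feb 29, 2256 is in that span).
Feb 12, 2257 → Mar 12, 2257: 28 days (February has 28).
Mar 12, 2257 → Apr 12, 2257: 31 days (March has 31).
Apr 12, 2257 → May 12, 2257: 30 days (April has 30).
May 12, 2257 → Jun 12, 2257: 31 days (May has 31).
Jun 12, 2257 → Jul 12, 2257: 30 days (June has 30).
Jul 12, 2257 → Aug 12, 2257: 31 days (July has 31).
Aug 12, 2257 → Sep 12, 2257: 31 days (August has 31).
Sep 12, 2257 → Oct 12, 2257: 30 days (September has 30).
Oct 12, 2257 → Nov 12, 2257: 31 days (October has 31).
Nov 12, 2257 → Dec 12, 2257: 30 days (November has 30).
Dec 12, 2257 → Jan 8, 2258: 27 days.
Total: 1061 days.

1061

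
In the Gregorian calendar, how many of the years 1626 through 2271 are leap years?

156

Multiples of 4 in [1626,2271]: 161.
Of those, multiples of 100: 6 (not leap unless ÷400).
Multiples of 400: 1.
Leap years = 161 − 6 + 1 = 156.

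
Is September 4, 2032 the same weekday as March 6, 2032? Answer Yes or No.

Yes

From Mar 6, 2032 to Sep 4, 2032 is 182 days.
182 mod 7 = 0, so they are the same weekday.
(Mar 6, 2032 is a Saturday; Sep 4, 2032 is a Saturday.)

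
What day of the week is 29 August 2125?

Doomsday rule: the anchor day for the 2100s is Sunday. For year 25: 25÷12 = 2 r 1, and 1÷4 = 0, so 2+1+0 = 3.
Sunday + 3 ≡ Wednesday — that's 2125's doomsday.
In August the doomsday date is Aug 8.
Aug 29 is 21 days after Aug 8; 21 mod 7 = 0, so Wednesday + 0 = Wednesday.

Wednesday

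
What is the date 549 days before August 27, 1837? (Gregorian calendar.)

February 25, 1836

−365 (one year) → Aug 27, 1836 (184 left).
−27 → Jul 31, 1836 (end of Jul, 31 days; 157 left).
−31 → Jun 30, 1836 (end of Jun, 30 days; 126 left).
−30 → May 31, 1836 (end of May, 31 days; 96 left).
−31 → Apr 30, 1836 (end of Apr, 30 days; 65 left).
−30 → Mar 31, 1836 (end of Mar, 31 days; 35 left).
−31 → Feb 29, 1836 (end of Feb, 29 days; 4 left).
−4 → Feb 25, 1836.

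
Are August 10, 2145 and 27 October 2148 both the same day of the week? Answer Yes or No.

No

From Aug 10, 2145 to Oct 27, 2148 is 1174 days.
1174 mod 7 = 5, so they are different weekdays.
(Aug 10, 2145 is a Tuesday; Oct 27, 2148 is a Sunday.)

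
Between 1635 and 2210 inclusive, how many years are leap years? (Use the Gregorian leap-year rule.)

139

Multiples of 4 in [1635,2210]: 144.
Of those, multiples of 100: 6 (not leap unless ÷400).
Multiples of 400: 1.
Leap years = 144 − 6 + 1 = 139.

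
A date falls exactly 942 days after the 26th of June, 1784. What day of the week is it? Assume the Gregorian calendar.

Wednesday

Jun 26, 1784 is a Saturday.
942 mod 7 = 4, so 942 days after a Saturday is Saturday + 4 = Wednesday.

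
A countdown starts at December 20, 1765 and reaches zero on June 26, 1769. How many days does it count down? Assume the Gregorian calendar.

Dec 20, 1765 → Dec 20, 1766: 365 days.
Dec 20, 1766 → Dec 20, 1767: 365 days.
Dec 20, 1767 → Dec 20, 1768: 366 days (Feb 29, 1768 is in that span).
Dec 20, 1768 → Jan 20, 1769: 31 days (December has 31).
Jan 20, 1769 → Feb 20, 1769: 31 days (January has 31).
Feb 20, 1769 → Mar 20, 1769: 28 days (February has 28).
Mar 20, 1769 → Apr 20, 1769: 31 days (March has 31).
Apr 20, 1769 → May 20, 1769: 30 days (April has 30).
May 20, 1769 → Jun 20, 1769: 31 days (May has 31).
Jun 20, 1769 → Jun 26, 1769: 6 days.
Total: 1284 days.

1284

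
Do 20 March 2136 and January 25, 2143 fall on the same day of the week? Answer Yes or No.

No

From Mar 20, 2136 to Jan 25, 2143 is 2502 days.
2502 mod 7 = 3, so they are different weekdays.
(Mar 20, 2136 is a Tuesday; Jan 25, 2143 is a Friday.)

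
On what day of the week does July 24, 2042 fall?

Thursday

January 1, 2042 is a Wednesday.
Jan 1, 2042 → Feb 1, 2042: 31 days (January has 31).
Feb 1, 2042 → Mar 1, 2042: 28 days (February has 28).
Mar 1, 2042 → Apr 1, 2042: 31 days (March has 31).
Apr 1, 2042 → May 1, 2042: 30 days (April has 30).
May 1, 2042 → Jun 1, 2042: 31 days (May has 31).
Jun 1, 2042 → Jul 1, 2042: 30 days (June has 30).
Jul 1, 2042 → Jul 24, 2042: 23 days.
Total: 204 days.
204 mod 7 = 1, so Wednesday + 1 = Thursday.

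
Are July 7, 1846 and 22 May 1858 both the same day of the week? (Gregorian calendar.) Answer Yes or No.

From Jul 7, 1846 to May 22, 1858 is 4337 days.
4337 mod 7 = 4, so they are different weekdays.
(Jul 7, 1846 is a Tuesday; May 22, 1858 is a Saturday.)

No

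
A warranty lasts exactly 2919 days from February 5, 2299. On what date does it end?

+365 (one year) → Feb 5, 2300 (2554 left).
+365 (one year) → Feb 5, 2301 (2189 left).
+365 (one year) → Feb 5, 2302 (1824 left).
+365 (one year) → Feb 5, 2303 (1459 left).
+365 (one year) → Feb 5, 2304 (1094 left).
+366 (one year; includes Feb 29, 2304) → Feb 5, 2305 (728 left).
+365 (one year) → Feb 5, 2306 (363 left).
Feb has 28 days: +24 → Mar 1, 2306 (339 left).
Mar has 31 days: +31 → Apr 1, 2306 (308 left).
Apr has 30 days: +30 → May 1, 2306 (278 left).
May has 31 days: +31 → Jun 1, 2306 (247 left).
Jun has 30 days: +30 → Jul 1, 2306 (217 left).
Jul has 31 days: +31 → Aug 1, 2306 (186 left).
Aug has 31 days: +31 → Sep 1, 2306 (155 left).
Sep has 30 days: +30 → Oct 1, 2306 (125 left).
Oct has 31 days: +31 → Nov 1, 2306 (94 left).
Nov has 30 days: +30 → Dec 1, 2306 (64 left).
Dec has 31 days: +31 → Jan 1, 2307 (33 left).
Jan has 31 days: +31 → Feb 1, 2307 (2 left).
+2 → Feb 3, 2307.

February 3, 2307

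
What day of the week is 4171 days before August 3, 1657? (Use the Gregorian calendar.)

First find the weekday of Aug 3, 1657. Doomsday rule: the anchor day for the 1600s is Tuesday. For year 57: 57÷12 = 4 r 9, and 9÷4 = 2, so 4+9+2 = 15.
Tuesday + 15 ≡ Wednesday — that's 1657's doomsday.
In August the doomsday date is Aug 8.
Aug 3 is 5 days before Aug 8; 5 mod 7 = 5, so Wednesday − 5 = Friday.
4171 mod 7 = 6, so 4171 days before a Friday is Friday − 6 = Saturday.

Saturday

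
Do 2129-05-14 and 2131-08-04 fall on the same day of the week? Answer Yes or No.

Yes

From May 14, 2129 to Aug 4, 2131 is 812 days.
812 mod 7 = 0, so they are the same weekday.
(May 14, 2129 is a Saturday; Aug 4, 2131 is a Saturday.)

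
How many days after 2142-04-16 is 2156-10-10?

Apr 16, 2142 → Apr 16, 2143: 365 days.
Apr 16, 2143 → Apr 16, 2144: 366 days (Feb 29, 2144 is in that span).
Apr 16, 2144 → Apr 16, 2145: 365 days.
Apr 16, 2145 → Apr 16, 2146: 365 days.
Apr 16, 2146 → Apr 16, 2147: 365 days.
Apr 16, 2147 → Apr 16, 2148: 366 days (Feb 29, 2148 is in that span).
Apr 16, 2148 → Apr 16, 2149: 365 days.
Apr 16, 2149 → Apr 16, 2150: 365 days.
Apr 16, 2150 → Apr 16, 2151: 365 days.
Apr 16, 2151 → Apr 16, 2152: 366 days (Feb 29, 2152 is in that span).
Apr 16, 2152 → Apr 16, 2153: 365 days.
Apr 16, 2153 → Apr 16, 2154: 365 days.
Apr 16, 2154 → Apr 16, 2155: 365 days.
Apr 16, 2155 → Apr 16, 2156: 366 days (Feb 29, 2156 is in that span).
Apr 16, 2156 → May 16, 2156: 30 days (April has 30).
May 16, 2156 → Jun 16, 2156: 31 days (May has 31).
Jun 16, 2156 → Jul 16, 2156: 30 days (June has 30).
Jul 16, 2156 → Aug 16, 2156: 31 days (July has 31).
Aug 16, 2156 → Sep 16, 2156: 31 days (August has 31).
Sep 16, 2156 → Oct 10, 2156: 24 days.
Total: 5291 days.

5291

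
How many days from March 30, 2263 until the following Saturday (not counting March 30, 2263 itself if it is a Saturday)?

5

Mar 30, 2263 is a Monday.
From Monday to the next Saturday is 5 days.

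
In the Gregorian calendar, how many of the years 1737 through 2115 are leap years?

91

Multiples of 4 in [1737,2115]: 94.
Of those, multiples of 100: 4 (not leap unless ÷400).
Multiples of 400: 1.
Leap years = 94 − 4 + 1 = 91.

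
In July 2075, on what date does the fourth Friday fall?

July 1, 2075 is a Monday.
The first Friday is therefore July 5 (4 days later).
The fourth Friday is 5 + 3×7 = July 26.

July 26, 2075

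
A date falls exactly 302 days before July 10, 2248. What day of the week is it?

Sunday

Jul 10, 2248 is a Monday.
302 mod 7 = 1, so 302 days before a Monday is Monday − 1 = Sunday.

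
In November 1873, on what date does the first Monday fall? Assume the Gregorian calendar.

November 1, 1873 is a Saturday.
The first Monday is therefore November 3 (2 days later).

November 3, 1873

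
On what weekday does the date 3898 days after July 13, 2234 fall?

Saturday

First find the weekday of Jul 13, 2234. Doomsday rule: the anchor day for the 2200s is Friday. For year 34: 34÷12 = 2 r 10, and 10÷4 = 2, so 2+10+2 = 14.
Friday + 14 ≡ Friday — that's 2234's doomsday.
In July the doomsday date is Jul 11.
Jul 13 is 2 days after Jul 11; 2 mod 7 = 2, so Friday + 2 = Sunday.
3898 mod 7 = 6, so 3898 days after a Sunday is Sunday + 6 = Saturday.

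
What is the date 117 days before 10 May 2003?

January 13, 2003

−10 → Apr 30, 2003 (end of Apr, 30 days; 107 left).
−30 → Mar 31, 2003 (end of Mar, 31 days; 77 left).
−31 → Feb 28, 2003 (end of Feb, 28 days; 46 left).
−28 → Jan 31, 2003 (end of Jan, 31 days; 18 left).
−18 → Jan 13, 2003.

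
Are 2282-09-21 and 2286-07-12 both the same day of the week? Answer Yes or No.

From Sep 21, 2282 to Jul 12, 2286 is 1390 days.
1390 mod 7 = 4, so they are different weekdays.
(Sep 21, 2282 is a Thursday; Jul 12, 2286 is a Monday.)

No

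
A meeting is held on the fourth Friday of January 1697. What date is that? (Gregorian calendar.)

January 1, 1697 is a Tuesday.
The first Friday is therefore January 4 (3 days later).
The fourth Friday is 4 + 3×7 = January 25.

January 25, 1697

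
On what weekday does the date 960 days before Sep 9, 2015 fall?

First find the weekday of Sep 9, 2015. Doomsday rule: the anchor day for the 2000s is Tuesday. For year 15: 15÷12 = 1 r 3, and 3÷4 = 0, so 1+3+0 = 4.
Tuesday + 4 ≡ Saturday — that's 2015's doomsday.
In September the doomsday date is Sep 5.
Sep 9 is 4 days after Sep 5; 4 mod 7 = 4, so Saturday + 4 = Wednesday.
960 mod 7 = 1, so 960 days before a Wednesday is Wednesday − 1 = Tuesday.

Tuesday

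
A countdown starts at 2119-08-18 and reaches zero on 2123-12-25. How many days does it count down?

1590

Aug 18, 2119 → Aug 18, 2120: 366 days (Feb 29, 2120 is in that span).
Aug 18, 2120 → Aug 18, 2121: 365 days.
Aug 18, 2121 → Aug 18, 2122: 365 days.
Aug 18, 2122 → Aug 18, 2123: 365 days.
Aug 18, 2123 → Sep 18, 2123: 31 days (August has 31).
Sep 18, 2123 → Oct 18, 2123: 30 days (September has 30).
Oct 18, 2123 → Nov 18, 2123: 31 days (October has 31).
Nov 18, 2123 → Dec 18, 2123: 30 days (November has 30).
Dec 18, 2123 → Dec 25, 2123: 7 days.
Total: 1590 days.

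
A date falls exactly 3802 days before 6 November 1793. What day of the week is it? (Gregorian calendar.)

Tuesday

Nov 6, 1793 is a Wednesday.
3802 mod 7 = 1, so 3802 days before a Wednesday is Wednesday − 1 = Tuesday.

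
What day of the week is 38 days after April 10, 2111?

First find the weekday of Apr 10, 2111. Doomsday rule: the anchor day for the 2100s is Sunday. For year 11: 11÷12 = 0 r 11, and 11÷4 = 2, so 0+11+2 = 13.
Sunday + 13 ≡ Saturday — that's 2111's doomsday.
In April the doomsday date is Apr 4.
Apr 10 is 6 days after Apr 4; 6 mod 7 = 6, so Saturday + 6 = Friday.
38 mod 7 = 3, so 38 days after a Friday is Friday + 3 = Monday.

Monday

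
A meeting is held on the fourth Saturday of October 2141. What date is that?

October 28, 2141

October 1, 2141 is a Sunday.
The first Saturday is therefore October 7 (6 days later).
The fourth Saturday is 7 + 3×7 = October 28.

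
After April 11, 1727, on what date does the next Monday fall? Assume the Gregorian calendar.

Apr 11, 1727 is a Friday.
From Friday to the next Monday is 3 days.
Apr 11, 1727 + 3 = Apr 14, 1727.

April 14, 1727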